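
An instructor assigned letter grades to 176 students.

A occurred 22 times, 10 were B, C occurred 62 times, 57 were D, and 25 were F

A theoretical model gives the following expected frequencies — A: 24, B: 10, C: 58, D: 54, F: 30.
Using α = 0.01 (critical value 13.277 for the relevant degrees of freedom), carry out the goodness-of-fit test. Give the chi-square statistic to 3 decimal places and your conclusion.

cat         O        E   (O−E)²/E
A          22       24     0.1667
B          10       10     0.0000
C          62       58     0.2759
D          57       54     0.1667
F          25       30     0.8333
Sum = 1.443
df = 4. Since 1.443 < 13.277, we do not reject H₀.

1.443; do not reject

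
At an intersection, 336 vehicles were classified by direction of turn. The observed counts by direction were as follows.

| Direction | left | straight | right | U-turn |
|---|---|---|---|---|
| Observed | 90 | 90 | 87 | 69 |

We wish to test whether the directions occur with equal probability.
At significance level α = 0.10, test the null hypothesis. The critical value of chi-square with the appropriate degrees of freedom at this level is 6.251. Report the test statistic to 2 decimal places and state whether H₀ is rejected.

Under H₀ each category has probability 1/4, so each expected count is 336/4 = 84.
cat           O        E   (O−E)²/E
left         90       84      0.429
straight     90       84      0.429
right        87       84      0.107
U-turn       69       84      2.679
Sum = 3.64
df = 3. Since 3.64 < 6.251, we do not reject H₀.

3.64; do not reject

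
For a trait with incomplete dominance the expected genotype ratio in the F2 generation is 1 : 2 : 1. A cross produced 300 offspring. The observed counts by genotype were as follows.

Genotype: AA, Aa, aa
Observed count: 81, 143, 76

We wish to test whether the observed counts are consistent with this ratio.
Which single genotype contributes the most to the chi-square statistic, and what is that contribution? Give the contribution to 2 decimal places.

Ratio total = 4. Expected counts: 300×1/4 = 75, 300×2/4 = 150, 300×1/4 = 75.
AA: (81 − 75)²/75 = 36/75 = 0.480
Aa: (143 − 150)²/150 = 49/150 = 0.327
aa: (76 − 75)²/75 = 1/75 = 0.013
The largest term is for AA: 0.48.

AA, 0.48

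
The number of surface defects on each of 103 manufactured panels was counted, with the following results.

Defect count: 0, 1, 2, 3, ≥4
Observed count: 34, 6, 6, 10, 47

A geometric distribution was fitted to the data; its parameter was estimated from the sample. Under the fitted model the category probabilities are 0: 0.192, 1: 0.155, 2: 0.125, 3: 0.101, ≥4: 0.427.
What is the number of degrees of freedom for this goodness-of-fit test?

There are k = 5 categories and 1 parameter estimated from the data, so df = 5 − 1 − 1 = 3.

3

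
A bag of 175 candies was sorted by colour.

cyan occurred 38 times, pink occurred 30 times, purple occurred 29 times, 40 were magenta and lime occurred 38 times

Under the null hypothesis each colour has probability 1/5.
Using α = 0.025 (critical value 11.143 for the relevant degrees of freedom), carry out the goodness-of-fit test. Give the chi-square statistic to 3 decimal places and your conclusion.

2.971; do not reject

Under H₀ each category has probability 1/5, so each expected count is 175/5 = 35.
cat          O        E   (O−E)²/E
cyan        38       35     0.2571
pink        30       35     0.7143
purple      29       35     1.0286
magenta     40       35     0.7143
lime        38       35     0.2571
Sum = 2.971
df = 4. Since 2.971 < 11.143, we do not reject H₀.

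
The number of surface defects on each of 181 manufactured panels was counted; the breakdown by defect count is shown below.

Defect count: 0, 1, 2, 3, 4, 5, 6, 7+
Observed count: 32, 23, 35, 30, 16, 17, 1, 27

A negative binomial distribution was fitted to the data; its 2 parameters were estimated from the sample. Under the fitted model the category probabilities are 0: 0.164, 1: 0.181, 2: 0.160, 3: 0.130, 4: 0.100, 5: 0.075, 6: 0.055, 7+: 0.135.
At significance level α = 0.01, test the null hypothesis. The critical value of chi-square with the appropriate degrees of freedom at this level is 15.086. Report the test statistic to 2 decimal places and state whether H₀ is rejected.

15.56; reject

Expected counts E_i = n·p_i: 181×0.164 = 29.684, 181×0.181 = 32.761, 181×0.160 = 28.96, 181×0.130 = 23.53, 181×0.100 = 18.1, 181×0.075 = 13.575, 181×0.055 = 9.955, 181×0.135 = 24.435.
0: (32 − 29.684)²/29.684 = 5.363856/29.684 = 0.181
1: (23 − 32.761)²/32.761 = 95.277121/32.761 = 2.908
2: (35 − 28.96)²/28.96 = 36.4816/28.96 = 1.260
3: (30 − 23.53)²/23.53 = 41.8609/23.53 = 1.779
4: (16 − 18.1)²/18.1 = 4.41/18.1 = 0.244
5: (17 − 13.575)²/13.575 = 11.730625/13.575 = 0.864
6: (1 − 9.955)²/9.955 = 80.192025/9.955 = 8.055
7+: (27 − 24.435)²/24.435 = 6.579225/24.435 = 0.269
Sum = 15.56
df = 5. Since 15.56 > 15.086, we reject H₀.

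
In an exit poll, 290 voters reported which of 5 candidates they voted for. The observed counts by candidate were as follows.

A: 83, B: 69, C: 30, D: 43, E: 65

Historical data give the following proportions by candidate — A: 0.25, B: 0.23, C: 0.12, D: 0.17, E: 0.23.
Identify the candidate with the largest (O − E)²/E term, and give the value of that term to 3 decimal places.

Expected counts E_i = n·p_i: 290×0.25 = 72.5, 290×0.23 = 66.7, 290×0.12 = 34.8, 290×0.17 = 49.3, 290×0.23 = 66.7.
cat         O        E   (O−E)²/E
A          83     72.5     1.5207
B          69     66.7     0.0793
C          30     34.8     0.6621
D          43     49.3     0.8051
E          65     66.7     0.0433
The largest term is for A: 1.521.

A, 1.521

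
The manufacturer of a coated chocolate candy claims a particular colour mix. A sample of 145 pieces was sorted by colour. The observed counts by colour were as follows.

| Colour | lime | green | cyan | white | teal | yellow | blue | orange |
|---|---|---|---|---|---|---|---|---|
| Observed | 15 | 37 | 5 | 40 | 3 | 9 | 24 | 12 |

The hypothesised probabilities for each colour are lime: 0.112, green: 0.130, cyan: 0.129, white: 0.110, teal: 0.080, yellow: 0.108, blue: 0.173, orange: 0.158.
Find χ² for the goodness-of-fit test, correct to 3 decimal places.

78.326

Expected counts E_i = n·p_i: 145×0.112 = 16.24, 145×0.130 = 18.85, 145×0.129 = 18.705, 145×0.110 = 15.95, 145×0.080 = 11.6, 145×0.108 = 15.66, 145×0.173 = 25.085, 145×0.158 = 22.91.
cat         O        E   (O−E)²/E
lime       15    16.24     0.0947
green      37    18.85    17.4760
cyan        5   18.705    10.0415
white      40    15.95    36.2635
teal        3     11.6     6.3759
yellow      9    15.66     2.8324
blue       24   25.085     0.0469
orange     12    22.91     5.1955
Sum = 78.326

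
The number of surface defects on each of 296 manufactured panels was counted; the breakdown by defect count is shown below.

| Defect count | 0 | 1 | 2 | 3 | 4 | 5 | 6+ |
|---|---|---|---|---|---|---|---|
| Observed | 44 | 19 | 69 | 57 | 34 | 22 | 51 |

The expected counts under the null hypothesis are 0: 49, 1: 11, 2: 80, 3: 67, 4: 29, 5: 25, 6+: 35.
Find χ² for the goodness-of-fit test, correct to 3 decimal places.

cat         O        E   (O−E)²/E
0          44       49     0.5102
1          19       11     5.8182
2          69       80     1.5125
3          57       67     1.4925
4          34       29     0.8621
5          22       25     0.3600
6+         51       35     7.3143
Sum = 17.870

17.870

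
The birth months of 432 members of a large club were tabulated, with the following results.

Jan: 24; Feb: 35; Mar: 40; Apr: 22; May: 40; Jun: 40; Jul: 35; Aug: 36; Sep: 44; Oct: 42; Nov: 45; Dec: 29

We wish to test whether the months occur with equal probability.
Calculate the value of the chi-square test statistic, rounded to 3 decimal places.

17.222

Under H₀ each category has probability 1/12, so each expected count is 432/12 = 36.
χ² = (24−36)²/36 + (35−36)²/36 + (40−36)²/36 + (22−36)²/36 + (40−36)²/36 + (40−36)²/36 + (35−36)²/36 + (36−36)²/36 + (44−36)²/36 + (42−36)²/36 + (45−36)²/36 + (29−36)²/36
   = 4.0000 + 0.0278 + 0.4444 + 5.4444 + 0.4444 + 0.4444 + 0.0278 + 0.0000 + 1.7778 + 1.0000 + 2.2500 + 1.3611
Sum = 17.222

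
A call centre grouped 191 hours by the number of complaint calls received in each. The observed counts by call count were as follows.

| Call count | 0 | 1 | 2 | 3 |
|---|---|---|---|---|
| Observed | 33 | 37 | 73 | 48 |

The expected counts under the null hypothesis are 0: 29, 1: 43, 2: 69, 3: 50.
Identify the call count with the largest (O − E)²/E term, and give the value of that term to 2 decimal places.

1, 0.84

0: (33 − 29)²/29 = 16/29 = 0.552
1: (37 − 43)²/43 = 36/43 = 0.837
2: (73 − 69)²/69 = 16/69 = 0.232
3: (48 − 50)²/50 = 4/50 = 0.080
The largest term is for 1: 0.84.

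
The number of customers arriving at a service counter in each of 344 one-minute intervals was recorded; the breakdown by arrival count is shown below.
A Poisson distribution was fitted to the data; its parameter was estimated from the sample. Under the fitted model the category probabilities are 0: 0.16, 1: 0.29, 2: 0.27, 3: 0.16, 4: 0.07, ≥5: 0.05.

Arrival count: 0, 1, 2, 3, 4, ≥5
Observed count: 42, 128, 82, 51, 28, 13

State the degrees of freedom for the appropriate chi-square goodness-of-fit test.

There are k = 6 categories and 1 parameter estimated from the data, so df = 6 − 1 − 1 = 4.

4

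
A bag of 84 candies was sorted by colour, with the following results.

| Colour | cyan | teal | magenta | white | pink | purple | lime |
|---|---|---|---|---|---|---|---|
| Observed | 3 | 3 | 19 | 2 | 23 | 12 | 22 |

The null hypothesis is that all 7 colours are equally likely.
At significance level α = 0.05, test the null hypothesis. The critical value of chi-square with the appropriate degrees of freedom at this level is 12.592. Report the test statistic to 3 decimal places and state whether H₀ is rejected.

Under H₀ each category has probability 1/7, so each expected count is 84/7 = 12.
cat          O        E   (O−E)²/E
cyan         3       12     6.7500
teal         3       12     6.7500
magenta     19       12     4.0833
white        2       12     8.3333
pink        23       12    10.0833
purple      12       12     0.0000
lime        22       12     8.3333
Sum = 44.333
df = 6. Since 44.333 > 12.592, we reject H₀.

44.333; reject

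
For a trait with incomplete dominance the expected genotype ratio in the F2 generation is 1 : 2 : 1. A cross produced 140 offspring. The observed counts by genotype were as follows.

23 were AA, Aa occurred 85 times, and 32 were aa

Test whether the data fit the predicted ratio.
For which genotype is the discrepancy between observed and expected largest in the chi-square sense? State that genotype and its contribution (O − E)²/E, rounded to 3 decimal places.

AA, 4.114

Ratio total = 4. Expected counts: 140×1/4 = 35, 140×2/4 = 70, 140×1/4 = 35.
AA: (23 − 35)²/35 = 144/35 = 4.1143
Aa: (85 − 70)²/70 = 225/70 = 3.2143
aa: (32 − 35)²/35 = 9/35 = 0.2571
The largest term is for AA: 4.114.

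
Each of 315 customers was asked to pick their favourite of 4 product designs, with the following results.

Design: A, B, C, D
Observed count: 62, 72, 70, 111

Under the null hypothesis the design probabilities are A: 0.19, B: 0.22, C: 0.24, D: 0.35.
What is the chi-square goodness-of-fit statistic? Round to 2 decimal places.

0.60

Expected counts E_i = n·p_i: 315×0.19 = 59.85, 315×0.22 = 69.3, 315×0.24 = 75.6, 315×0.35 = 110.25.
cat         O        E   (O−E)²/E
A          62    59.85      0.077
B          72     69.3      0.105
C          70     75.6      0.415
D         111   110.25      0.005
Sum = 0.60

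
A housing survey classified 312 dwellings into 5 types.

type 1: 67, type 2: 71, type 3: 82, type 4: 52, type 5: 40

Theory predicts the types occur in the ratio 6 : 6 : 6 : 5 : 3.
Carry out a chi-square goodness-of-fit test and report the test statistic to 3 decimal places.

Ratio total = 26. Expected counts: 312×6/26 = 72, 312×6/26 = 72, 312×6/26 = 72, 312×5/26 = 60, 312×3/26 = 36.
type 1: (67 − 72)²/72 = 25/72 = 0.3472
type 2: (71 − 72)²/72 = 1/72 = 0.0139
type 3: (82 − 72)²/72 = 100/72 = 1.3889
type 4: (52 − 60)²/60 = 64/60 = 1.0667
type 5: (40 − 36)²/36 = 16/36 = 0.4444
Sum = 3.261

3.261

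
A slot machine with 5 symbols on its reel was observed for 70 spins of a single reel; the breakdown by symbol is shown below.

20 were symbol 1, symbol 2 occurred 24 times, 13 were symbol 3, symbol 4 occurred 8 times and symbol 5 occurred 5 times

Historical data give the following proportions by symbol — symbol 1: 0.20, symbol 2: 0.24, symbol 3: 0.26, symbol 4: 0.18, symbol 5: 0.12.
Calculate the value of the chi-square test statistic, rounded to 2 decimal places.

10.20

Expected counts E_i = n·p_i: 70×0.20 = 14, 70×0.24 = 16.8, 70×0.26 = 18.2, 70×0.18 = 12.6, 70×0.12 = 8.4.
cat           O        E   (O−E)²/E
symbol 1     20       14      2.571
symbol 2     24     16.8      3.086
symbol 3     13     18.2      1.486
symbol 4      8     12.6      1.679
symbol 5      5      8.4      1.376
Sum = 10.20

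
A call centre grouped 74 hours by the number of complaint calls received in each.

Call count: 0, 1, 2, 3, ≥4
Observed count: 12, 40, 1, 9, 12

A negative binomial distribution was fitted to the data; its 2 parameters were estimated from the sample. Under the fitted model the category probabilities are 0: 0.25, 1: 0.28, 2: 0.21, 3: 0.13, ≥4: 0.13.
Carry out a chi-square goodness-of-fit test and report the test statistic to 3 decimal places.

Expected counts E_i = n·p_i: 74×0.25 = 18.5, 74×0.28 = 20.72, 74×0.21 = 15.54, 74×0.13 = 9.62, 74×0.13 = 9.62.
cat         O        E   (O−E)²/E
0          12     18.5     2.2838
1          40    20.72    17.9401
2           1    15.54    13.6044
3           9     9.62     0.0400
≥4         12     9.62     0.5888
Sum = 34.457

34.457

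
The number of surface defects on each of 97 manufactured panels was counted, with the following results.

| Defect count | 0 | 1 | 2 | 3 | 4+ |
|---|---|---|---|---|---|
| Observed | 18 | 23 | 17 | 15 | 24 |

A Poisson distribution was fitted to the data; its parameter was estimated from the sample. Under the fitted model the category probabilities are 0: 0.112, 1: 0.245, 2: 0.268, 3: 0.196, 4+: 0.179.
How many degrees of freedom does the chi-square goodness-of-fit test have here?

There are k = 5 categories and 1 parameter estimated from the data, so df = 5 − 1 − 1 = 3.

3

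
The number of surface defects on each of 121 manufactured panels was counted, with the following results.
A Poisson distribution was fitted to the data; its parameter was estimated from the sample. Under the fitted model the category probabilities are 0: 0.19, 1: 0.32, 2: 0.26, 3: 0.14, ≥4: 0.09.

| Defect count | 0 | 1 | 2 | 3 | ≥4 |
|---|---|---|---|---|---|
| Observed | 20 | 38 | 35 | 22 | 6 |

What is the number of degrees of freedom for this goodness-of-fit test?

3

There are k = 5 categories and 1 parameter estimated from the data, so df = 5 − 1 − 1 = 3.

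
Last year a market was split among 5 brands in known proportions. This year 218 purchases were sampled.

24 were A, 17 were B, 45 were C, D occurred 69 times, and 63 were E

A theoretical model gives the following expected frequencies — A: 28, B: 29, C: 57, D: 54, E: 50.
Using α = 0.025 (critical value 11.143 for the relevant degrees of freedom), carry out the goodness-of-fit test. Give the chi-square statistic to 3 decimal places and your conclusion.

A: (24 − 28)²/28 = 16/28 = 0.5714
B: (17 − 29)²/29 = 144/29 = 4.9655
C: (45 − 57)²/57 = 144/57 = 2.5263
D: (69 − 54)²/54 = 225/54 = 4.1667
E: (63 − 50)²/50 = 169/50 = 3.3800
Sum = 15.610
df = 4. Since 15.610 > 11.143, we reject H₀.

15.610; reject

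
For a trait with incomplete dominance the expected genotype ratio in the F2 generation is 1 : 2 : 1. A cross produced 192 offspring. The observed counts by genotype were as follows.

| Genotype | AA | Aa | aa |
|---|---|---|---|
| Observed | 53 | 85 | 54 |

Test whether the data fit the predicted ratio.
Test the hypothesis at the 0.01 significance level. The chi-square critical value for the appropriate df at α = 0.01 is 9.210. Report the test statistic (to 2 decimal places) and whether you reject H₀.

Ratio total = 4. Expected counts: 192×1/4 = 48, 192×2/4 = 96, 192×1/4 = 48.
AA: (53 − 48)²/48 = 25/48 = 0.521
Aa: (85 − 96)²/96 = 121/96 = 1.260
aa: (54 − 48)²/48 = 36/48 = 0.750
Sum = 2.53
df = 2. Since 2.53 < 9.210, we do not reject H₀.

2.53; do not reject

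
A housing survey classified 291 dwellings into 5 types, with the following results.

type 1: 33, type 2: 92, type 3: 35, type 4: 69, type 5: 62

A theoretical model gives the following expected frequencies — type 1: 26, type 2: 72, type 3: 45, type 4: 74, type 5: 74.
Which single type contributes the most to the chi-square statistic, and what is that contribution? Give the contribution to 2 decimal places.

χ² = (33−26)²/26 + (92−72)²/72 + (35−45)²/45 + (69−74)²/74 + (62−74)²/74
   = 1.885 + 5.556 + 2.222 + 0.338 + 1.946
The largest term is for type 2: 5.56.

type 2, 5.56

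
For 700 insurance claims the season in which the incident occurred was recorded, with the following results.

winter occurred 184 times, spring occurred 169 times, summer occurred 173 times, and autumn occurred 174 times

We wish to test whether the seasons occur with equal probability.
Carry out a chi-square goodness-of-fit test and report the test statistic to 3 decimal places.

Under H₀ each category has probability 1/4, so each expected count is 700/4 = 175.
cat         O        E   (O−E)²/E
winter    184      175     0.4629
spring    169      175     0.2057
summer    173      175     0.0229
autumn    174      175     0.0057
Sum = 0.697

0.697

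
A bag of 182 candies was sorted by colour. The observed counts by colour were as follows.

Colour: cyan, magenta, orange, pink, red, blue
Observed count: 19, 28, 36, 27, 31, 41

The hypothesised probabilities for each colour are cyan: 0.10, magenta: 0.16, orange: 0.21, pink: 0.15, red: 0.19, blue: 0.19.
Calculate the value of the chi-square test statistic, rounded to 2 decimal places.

1.77

Expected counts E_i = n·p_i: 182×0.10 = 18.2, 182×0.16 = 29.12, 182×0.21 = 38.22, 182×0.15 = 27.3, 182×0.19 = 34.58, 182×0.19 = 34.58.
cyan: (19 − 18.2)²/18.2 = 0.64/18.2 = 0.035
magenta: (28 − 29.12)²/29.12 = 1.2544/29.12 = 0.043
orange: (36 − 38.22)²/38.22 = 4.9284/38.22 = 0.129
pink: (27 − 27.3)²/27.3 = 0.09/27.3 = 0.003
red: (31 − 34.58)²/34.58 = 12.8164/34.58 = 0.371
blue: (41 − 34.58)²/34.58 = 41.2164/34.58 = 1.192
Sum = 1.77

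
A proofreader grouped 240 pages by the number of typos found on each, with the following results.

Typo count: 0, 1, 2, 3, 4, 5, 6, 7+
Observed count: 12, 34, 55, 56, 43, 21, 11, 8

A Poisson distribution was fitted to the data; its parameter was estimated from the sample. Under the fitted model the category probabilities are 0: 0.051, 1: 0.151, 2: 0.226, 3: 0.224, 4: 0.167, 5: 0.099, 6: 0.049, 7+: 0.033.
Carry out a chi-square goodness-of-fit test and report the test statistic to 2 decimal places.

0.83

Expected counts E_i = n·p_i: 240×0.051 = 12.24, 240×0.151 = 36.24, 240×0.226 = 54.24, 240×0.224 = 53.76, 240×0.167 = 40.08, 240×0.099 = 23.76, 240×0.049 = 11.76, 240×0.033 = 7.92.
cat         O        E   (O−E)²/E
0          12    12.24      0.005
1          34    36.24      0.138
2          55    54.24      0.011
3          56    53.76      0.093
4          43    40.08      0.213
5          21    23.76      0.321
6          11    11.76      0.049
7+          8     7.92      0.001
Sum = 0.83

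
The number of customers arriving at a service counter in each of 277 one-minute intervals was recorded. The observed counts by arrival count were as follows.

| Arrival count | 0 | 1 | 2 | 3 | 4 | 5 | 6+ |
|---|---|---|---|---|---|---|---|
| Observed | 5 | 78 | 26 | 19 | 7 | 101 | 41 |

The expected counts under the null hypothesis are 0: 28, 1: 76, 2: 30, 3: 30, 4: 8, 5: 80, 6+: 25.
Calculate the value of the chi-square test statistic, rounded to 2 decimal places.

39.39

χ² = (5−28)²/28 + (78−76)²/76 + (26−30)²/30 + (19−30)²/30 + (7−8)²/8 + (101−80)²/80 + (41−25)²/25
   = 18.893 + 0.053 + 0.533 + 4.033 + 0.125 + 5.513 + 10.240
Sum = 39.39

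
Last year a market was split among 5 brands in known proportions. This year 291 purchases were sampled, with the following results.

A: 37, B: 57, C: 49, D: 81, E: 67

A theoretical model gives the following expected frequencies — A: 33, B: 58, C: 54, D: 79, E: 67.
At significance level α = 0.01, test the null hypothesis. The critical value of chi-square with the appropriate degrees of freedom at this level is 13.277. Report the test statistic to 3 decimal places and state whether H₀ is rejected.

1.016; do not reject

A: (37 − 33)²/33 = 16/33 = 0.4848
B: (57 − 58)²/58 = 1/58 = 0.0172
C: (49 − 54)²/54 = 25/54 = 0.4630
D: (81 − 79)²/79 = 4/79 = 0.0506
E: (67 − 67)²/67 = 0/67 = 0.0000
Sum = 1.016
df = 4. Since 1.016 < 13.277, we do not reject H₀.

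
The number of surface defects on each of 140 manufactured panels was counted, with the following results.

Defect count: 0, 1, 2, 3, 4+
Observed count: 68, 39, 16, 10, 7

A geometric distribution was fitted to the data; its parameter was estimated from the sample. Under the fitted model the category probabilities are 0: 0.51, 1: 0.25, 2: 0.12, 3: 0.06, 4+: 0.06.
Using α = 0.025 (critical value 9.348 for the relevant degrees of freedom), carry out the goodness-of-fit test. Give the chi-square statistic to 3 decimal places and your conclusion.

1.195; do not reject

Expected counts E_i = n·p_i: 140×0.51 = 71.4, 140×0.25 = 35, 140×0.12 = 16.8, 140×0.06 = 8.4, 140×0.06 = 8.4.
cat         O        E   (O−E)²/E
0          68     71.4     0.1619
1          39       35     0.4571
2          16     16.8     0.0381
3          10      8.4     0.3048
4+          7      8.4     0.2333
Sum = 1.195
df = 3. Since 1.195 < 9.348, we do not reject H₀.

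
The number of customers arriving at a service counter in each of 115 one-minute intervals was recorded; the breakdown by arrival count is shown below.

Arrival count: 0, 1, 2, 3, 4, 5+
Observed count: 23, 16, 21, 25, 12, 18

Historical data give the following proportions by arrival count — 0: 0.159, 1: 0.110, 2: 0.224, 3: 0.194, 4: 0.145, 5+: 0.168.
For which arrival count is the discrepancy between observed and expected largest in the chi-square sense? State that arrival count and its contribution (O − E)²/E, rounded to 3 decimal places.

4, 1.311

Expected counts E_i = n·p_i: 115×0.159 = 18.285, 115×0.110 = 12.65, 115×0.224 = 25.76, 115×0.194 = 22.31, 115×0.145 = 16.675, 115×0.168 = 19.32.
cat         O        E   (O−E)²/E
0          23   18.285     1.2158
1          16    12.65     0.8872
2          21    25.76     0.8796
3          25    22.31     0.3243
4          12   16.675     1.3107
5+         18    19.32     0.0902
The largest term is for 4: 1.311.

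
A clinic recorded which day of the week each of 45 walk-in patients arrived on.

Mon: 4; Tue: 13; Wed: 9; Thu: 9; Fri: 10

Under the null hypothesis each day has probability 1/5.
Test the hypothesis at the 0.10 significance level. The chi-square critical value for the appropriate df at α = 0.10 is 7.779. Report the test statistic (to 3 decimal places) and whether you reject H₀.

4.667; do not reject

Expected count for each of the 5 categories: 45/5 = 9.
cat         O        E   (O−E)²/E
Mon         4        9     2.7778
Tue        13        9     1.7778
Wed         9        9     0.0000
Thu         9        9     0.0000
Fri        10        9     0.1111
Sum = 4.667
df = 4. Since 4.667 < 7.779, we do not reject H₀.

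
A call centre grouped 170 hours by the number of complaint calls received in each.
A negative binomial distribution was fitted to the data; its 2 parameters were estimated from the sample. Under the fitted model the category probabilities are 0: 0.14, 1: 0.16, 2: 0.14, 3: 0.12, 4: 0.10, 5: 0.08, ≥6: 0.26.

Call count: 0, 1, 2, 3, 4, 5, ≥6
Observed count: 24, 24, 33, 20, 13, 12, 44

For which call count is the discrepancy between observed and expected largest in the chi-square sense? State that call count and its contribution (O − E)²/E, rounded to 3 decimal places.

Expected counts E_i = n·p_i: 170×0.14 = 23.8, 170×0.16 = 27.2, 170×0.14 = 23.8, 170×0.12 = 20.4, 170×0.10 = 17, 170×0.08 = 13.6, 170×0.26 = 44.2.
0: (24 − 23.8)²/23.8 = 0.04/23.8 = 0.0017
1: (24 − 27.2)²/27.2 = 10.24/27.2 = 0.3765
2: (33 − 23.8)²/23.8 = 84.64/23.8 = 3.5563
3: (20 − 20.4)²/20.4 = 0.16/20.4 = 0.0078
4: (13 − 17)²/17 = 16/17 = 0.9412
5: (12 − 13.6)²/13.6 = 2.56/13.6 = 0.1882
≥6: (44 − 44.2)²/44.2 = 0.04/44.2 = 0.0009
The largest term is for 2: 3.556.

2, 3.556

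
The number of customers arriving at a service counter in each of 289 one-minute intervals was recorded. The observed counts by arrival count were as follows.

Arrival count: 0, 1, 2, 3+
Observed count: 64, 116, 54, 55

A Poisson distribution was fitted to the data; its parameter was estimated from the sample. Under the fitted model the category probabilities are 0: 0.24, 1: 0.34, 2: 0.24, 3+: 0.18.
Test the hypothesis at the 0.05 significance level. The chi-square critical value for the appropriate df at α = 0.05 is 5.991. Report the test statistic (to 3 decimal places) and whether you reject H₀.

7.189; reject

Expected counts E_i = n·p_i: 289×0.24 = 69.36, 289×0.34 = 98.26, 289×0.24 = 69.36, 289×0.18 = 52.02.
cat         O        E   (O−E)²/E
0          64    69.36     0.4142
1         116    98.26     3.2028
2          54    69.36     3.4015
3+         55    52.02     0.1707
Sum = 7.189
df = 2. Since 7.189 > 5.991, we reject H₀.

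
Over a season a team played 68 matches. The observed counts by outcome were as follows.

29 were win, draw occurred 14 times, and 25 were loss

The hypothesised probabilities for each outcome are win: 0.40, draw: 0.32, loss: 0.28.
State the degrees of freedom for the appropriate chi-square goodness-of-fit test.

2

There are k = 3 categories and no parameters were estimated from the data, so df = 3 − 1 = 2.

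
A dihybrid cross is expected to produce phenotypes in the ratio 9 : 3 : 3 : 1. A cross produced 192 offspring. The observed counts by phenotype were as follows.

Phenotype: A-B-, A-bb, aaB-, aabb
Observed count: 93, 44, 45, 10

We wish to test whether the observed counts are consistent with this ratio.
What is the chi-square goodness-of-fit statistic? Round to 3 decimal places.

Ratio total = 16. Expected counts: 192×9/16 = 108, 192×3/16 = 36, 192×3/16 = 36, 192×1/16 = 12.
cat         O        E   (O−E)²/E
A-B-       93      108     2.0833
A-bb       44       36     1.7778
aaB-       45       36     2.2500
aabb       10       12     0.3333
Sum = 6.444

6.444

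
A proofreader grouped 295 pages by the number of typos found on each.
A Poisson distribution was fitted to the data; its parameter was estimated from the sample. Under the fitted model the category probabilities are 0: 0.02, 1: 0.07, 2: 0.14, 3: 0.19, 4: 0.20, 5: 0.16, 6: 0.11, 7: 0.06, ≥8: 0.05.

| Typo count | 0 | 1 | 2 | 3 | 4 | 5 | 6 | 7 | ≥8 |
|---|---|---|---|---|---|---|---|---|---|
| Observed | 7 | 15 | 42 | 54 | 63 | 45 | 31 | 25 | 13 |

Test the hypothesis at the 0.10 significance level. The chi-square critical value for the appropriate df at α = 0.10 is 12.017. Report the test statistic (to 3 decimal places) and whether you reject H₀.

5.495; do not reject

Expected counts E_i = n·p_i: 295×0.02 = 5.9, 295×0.07 = 20.65, 295×0.14 = 41.3, 295×0.19 = 56.05, 295×0.20 = 59, 295×0.16 = 47.2, 295×0.11 = 32.45, 295×0.06 = 17.7, 295×0.05 = 14.75.
cat         O        E   (O−E)²/E
0           7      5.9     0.2051
1          15    20.65     1.5459
2          42     41.3     0.0119
3          54    56.05     0.0750
4          63       59     0.2712
5          45     47.2     0.1025
6          31    32.45     0.0648
7          25     17.7     3.0107
≥8         13    14.75     0.2076
Sum = 5.495
df = 7. Since 5.495 < 12.017, we do not reject H₀.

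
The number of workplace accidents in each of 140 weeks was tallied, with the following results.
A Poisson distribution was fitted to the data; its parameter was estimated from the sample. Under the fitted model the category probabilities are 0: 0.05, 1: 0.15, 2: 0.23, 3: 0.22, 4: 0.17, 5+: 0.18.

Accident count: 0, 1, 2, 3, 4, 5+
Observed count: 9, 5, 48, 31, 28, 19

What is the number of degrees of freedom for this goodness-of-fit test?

4

There are k = 6 categories and 1 parameter estimated from the data, so df = 6 − 1 − 1 = 4.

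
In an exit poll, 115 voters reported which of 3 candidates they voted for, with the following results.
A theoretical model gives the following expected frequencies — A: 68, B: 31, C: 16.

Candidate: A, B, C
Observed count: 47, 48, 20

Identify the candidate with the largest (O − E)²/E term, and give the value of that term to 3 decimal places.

B, 9.323

A: (47 − 68)²/68 = 441/68 = 6.4853
B: (48 − 31)²/31 = 289/31 = 9.3226
C: (20 − 16)²/16 = 16/16 = 1.0000
The largest term is for B: 9.323.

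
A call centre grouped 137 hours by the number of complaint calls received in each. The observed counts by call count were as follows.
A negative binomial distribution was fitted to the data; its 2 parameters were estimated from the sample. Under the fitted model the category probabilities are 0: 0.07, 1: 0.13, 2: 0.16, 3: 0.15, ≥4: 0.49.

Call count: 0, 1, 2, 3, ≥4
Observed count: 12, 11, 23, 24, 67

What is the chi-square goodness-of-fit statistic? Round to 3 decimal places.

Expected counts E_i = n·p_i: 137×0.07 = 9.59, 137×0.13 = 17.81, 137×0.16 = 21.92, 137×0.15 = 20.55, 137×0.49 = 67.13.
cat         O        E   (O−E)²/E
0          12     9.59     0.6056
1          11    17.81     2.6039
2          23    21.92     0.0532
3          24    20.55     0.5792
≥4         67    67.13     0.0003
Sum = 3.842

3.842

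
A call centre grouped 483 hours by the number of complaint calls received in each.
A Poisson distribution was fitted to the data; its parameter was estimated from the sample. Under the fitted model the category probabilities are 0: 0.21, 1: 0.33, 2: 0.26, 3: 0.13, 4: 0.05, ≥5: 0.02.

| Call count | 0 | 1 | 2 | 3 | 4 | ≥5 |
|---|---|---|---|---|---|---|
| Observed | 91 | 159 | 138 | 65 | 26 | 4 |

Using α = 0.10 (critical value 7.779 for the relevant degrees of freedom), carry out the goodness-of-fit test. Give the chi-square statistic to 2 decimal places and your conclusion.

Expected counts E_i = n·p_i: 483×0.21 = 101.43, 483×0.33 = 159.39, 483×0.26 = 125.58, 483×0.13 = 62.79, 483×0.05 = 24.15, 483×0.02 = 9.66.
cat         O        E   (O−E)²/E
0          91   101.43      1.073
1         159   159.39      0.001
2         138   125.58      1.228
3          65    62.79      0.078
4          26    24.15      0.142
≥5          4     9.66      3.316
Sum = 5.84
df = 4. Since 5.84 < 7.779, we do not reject H₀.

5.84; do not reject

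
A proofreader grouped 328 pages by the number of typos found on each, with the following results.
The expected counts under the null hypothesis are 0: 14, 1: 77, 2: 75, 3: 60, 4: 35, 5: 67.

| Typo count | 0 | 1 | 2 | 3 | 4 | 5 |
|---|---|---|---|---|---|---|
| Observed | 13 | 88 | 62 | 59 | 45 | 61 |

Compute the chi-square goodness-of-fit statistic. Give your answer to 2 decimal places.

7.31

0: (13 − 14)²/14 = 1/14 = 0.071
1: (88 − 77)²/77 = 121/77 = 1.571
2: (62 − 75)²/75 = 169/75 = 2.253
3: (59 − 60)²/60 = 1/60 = 0.017
4: (45 − 35)²/35 = 100/35 = 2.857
5: (61 − 67)²/67 = 36/67 = 0.537
Sum = 7.31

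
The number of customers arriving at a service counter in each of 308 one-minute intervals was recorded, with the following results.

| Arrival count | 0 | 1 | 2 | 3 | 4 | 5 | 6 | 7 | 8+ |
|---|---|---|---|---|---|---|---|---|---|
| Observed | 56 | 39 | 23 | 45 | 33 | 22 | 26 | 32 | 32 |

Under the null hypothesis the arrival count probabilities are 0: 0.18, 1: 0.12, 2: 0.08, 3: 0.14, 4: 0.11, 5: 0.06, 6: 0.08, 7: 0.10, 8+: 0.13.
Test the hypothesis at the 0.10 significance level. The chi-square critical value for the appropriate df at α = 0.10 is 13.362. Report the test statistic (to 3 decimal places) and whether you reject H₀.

2.739; do not reject

Expected counts E_i = n·p_i: 308×0.18 = 55.44, 308×0.12 = 36.96, 308×0.08 = 24.64, 308×0.14 = 43.12, 308×0.11 = 33.88, 308×0.06 = 18.48, 308×0.08 = 24.64, 308×0.10 = 30.8, 308×0.13 = 40.04.
χ² = (56−55.44)²/55.44 + (39−36.96)²/36.96 + (23−24.64)²/24.64 + (45−43.12)²/43.12 + (33−33.88)²/33.88 + (22−18.48)²/18.48 + (26−24.64)²/24.64 + (32−30.8)²/30.8 + (32−40.04)²/40.04
   = 0.0057 + 0.1126 + 0.1092 + 0.0820 + 0.0229 + 0.6705 + 0.0751 + 0.0468 + 1.6144
Sum = 2.739
df = 8. Since 2.739 < 13.362, we do not reject H₀.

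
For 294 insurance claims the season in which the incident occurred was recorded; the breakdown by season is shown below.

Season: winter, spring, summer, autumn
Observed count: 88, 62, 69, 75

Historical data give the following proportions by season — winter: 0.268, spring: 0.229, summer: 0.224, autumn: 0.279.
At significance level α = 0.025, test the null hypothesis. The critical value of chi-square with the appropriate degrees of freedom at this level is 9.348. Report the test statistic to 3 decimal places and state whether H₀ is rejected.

2.249; do not reject

Expected counts E_i = n·p_i: 294×0.268 = 78.792, 294×0.229 = 67.326, 294×0.224 = 65.856, 294×0.279 = 82.026.
cat         O        E   (O−E)²/E
winter     88   78.792     1.0761
spring     62   67.326     0.4213
summer     69   65.856     0.1501
autumn     75   82.026     0.6018
Sum = 2.249
df = 3. Since 2.249 < 9.348, we do not reject H₀.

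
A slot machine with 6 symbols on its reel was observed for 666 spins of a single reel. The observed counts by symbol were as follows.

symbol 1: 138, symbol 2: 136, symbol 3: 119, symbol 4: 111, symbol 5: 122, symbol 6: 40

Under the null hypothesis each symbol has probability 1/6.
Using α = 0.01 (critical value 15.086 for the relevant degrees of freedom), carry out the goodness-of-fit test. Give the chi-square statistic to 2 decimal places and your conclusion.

59.28; reject

Under H₀ each category has probability 1/6, so each expected count is 666/6 = 111.
symbol 1: (138 − 111)²/111 = 729/111 = 6.568
symbol 2: (136 − 111)²/111 = 625/111 = 5.631
symbol 3: (119 − 111)²/111 = 64/111 = 0.577
symbol 4: (111 − 111)²/111 = 0/111 = 0.000
symbol 5: (122 − 111)²/111 = 121/111 = 1.090
symbol 6: (40 − 111)²/111 = 5041/111 = 45.414
Sum = 59.28
df = 5. Since 59.28 > 15.086, we reject H₀.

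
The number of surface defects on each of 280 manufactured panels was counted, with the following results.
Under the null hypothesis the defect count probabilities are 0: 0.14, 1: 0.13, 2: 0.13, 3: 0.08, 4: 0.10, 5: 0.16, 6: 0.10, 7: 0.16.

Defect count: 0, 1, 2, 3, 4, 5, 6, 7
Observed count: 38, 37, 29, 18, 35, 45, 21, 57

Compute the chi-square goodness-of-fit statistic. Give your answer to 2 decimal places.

Expected counts E_i = n·p_i: 280×0.14 = 39.2, 280×0.13 = 36.4, 280×0.13 = 36.4, 280×0.08 = 22.4, 280×0.10 = 28, 280×0.16 = 44.8, 280×0.10 = 28, 280×0.16 = 44.8.
0: (38 − 39.2)²/39.2 = 1.44/39.2 = 0.037
1: (37 − 36.4)²/36.4 = 0.36/36.4 = 0.010
2: (29 − 36.4)²/36.4 = 54.76/36.4 = 1.504
3: (18 − 22.4)²/22.4 = 19.36/22.4 = 0.864
4: (35 − 28)²/28 = 49/28 = 1.750
5: (45 − 44.8)²/44.8 = 0.04/44.8 = 0.001
6: (21 − 28)²/28 = 49/28 = 1.750
7: (57 − 44.8)²/44.8 = 148.84/44.8 = 3.322
Sum = 9.24

9.24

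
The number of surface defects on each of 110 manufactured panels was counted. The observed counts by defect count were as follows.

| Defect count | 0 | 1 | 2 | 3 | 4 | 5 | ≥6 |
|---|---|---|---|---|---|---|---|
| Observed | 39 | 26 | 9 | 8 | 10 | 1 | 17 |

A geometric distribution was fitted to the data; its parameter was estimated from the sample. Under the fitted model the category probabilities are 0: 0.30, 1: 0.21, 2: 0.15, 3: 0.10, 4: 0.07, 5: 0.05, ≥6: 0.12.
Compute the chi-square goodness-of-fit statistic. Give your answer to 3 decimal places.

11.145

Expected counts E_i = n·p_i: 110×0.30 = 33, 110×0.21 = 23.1, 110×0.15 = 16.5, 110×0.10 = 11, 110×0.07 = 7.7, 110×0.05 = 5.5, 110×0.12 = 13.2.
cat         O        E   (O−E)²/E
0          39       33     1.0909
1          26     23.1     0.3641
2           9     16.5     3.4091
3           8       11     0.8182
4          10      7.7     0.6870
5           1      5.5     3.6818
≥6         17     13.2     1.0939
Sum = 11.145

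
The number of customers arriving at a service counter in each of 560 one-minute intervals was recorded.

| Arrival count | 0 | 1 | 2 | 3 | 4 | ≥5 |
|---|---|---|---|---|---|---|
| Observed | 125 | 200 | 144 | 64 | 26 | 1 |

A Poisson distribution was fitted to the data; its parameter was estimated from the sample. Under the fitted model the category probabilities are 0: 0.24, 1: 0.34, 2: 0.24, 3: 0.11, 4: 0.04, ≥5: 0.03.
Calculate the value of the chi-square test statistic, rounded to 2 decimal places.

17.36

Expected counts E_i = n·p_i: 560×0.24 = 134.4, 560×0.34 = 190.4, 560×0.24 = 134.4, 560×0.11 = 61.6, 560×0.04 = 22.4, 560×0.03 = 16.8.
χ² = (125−134.4)²/134.4 + (200−190.4)²/190.4 + (144−134.4)²/134.4 + (64−61.6)²/61.6 + (26−22.4)²/22.4 + (1−16.8)²/16.8
   = 0.657 + 0.484 + 0.686 + 0.094 + 0.579 + 14.860
Sum = 17.36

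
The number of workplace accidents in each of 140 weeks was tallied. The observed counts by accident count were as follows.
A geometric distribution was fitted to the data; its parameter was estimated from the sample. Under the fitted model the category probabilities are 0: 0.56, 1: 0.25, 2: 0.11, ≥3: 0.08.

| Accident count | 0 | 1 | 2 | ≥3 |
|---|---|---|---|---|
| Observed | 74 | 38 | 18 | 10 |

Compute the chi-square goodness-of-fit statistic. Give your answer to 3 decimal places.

1.072

Expected counts E_i = n·p_i: 140×0.56 = 78.4, 140×0.25 = 35, 140×0.11 = 15.4, 140×0.08 = 11.2.
cat         O        E   (O−E)²/E
0          74     78.4     0.2469
1          38       35     0.2571
2          18     15.4     0.4390
≥3         10     11.2     0.1286
Sum = 1.072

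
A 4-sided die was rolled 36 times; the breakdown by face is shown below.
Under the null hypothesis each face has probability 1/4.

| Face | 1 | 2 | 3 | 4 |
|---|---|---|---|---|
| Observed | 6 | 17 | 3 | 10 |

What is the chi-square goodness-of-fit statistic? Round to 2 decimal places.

12.22

Under H₀ each category has probability 1/4, so each expected count is 36/4 = 9.
cat         O        E   (O−E)²/E
1           6        9      1.000
2          17        9      7.111
3           3        9      4.000
4          10        9      0.111
Sum = 12.22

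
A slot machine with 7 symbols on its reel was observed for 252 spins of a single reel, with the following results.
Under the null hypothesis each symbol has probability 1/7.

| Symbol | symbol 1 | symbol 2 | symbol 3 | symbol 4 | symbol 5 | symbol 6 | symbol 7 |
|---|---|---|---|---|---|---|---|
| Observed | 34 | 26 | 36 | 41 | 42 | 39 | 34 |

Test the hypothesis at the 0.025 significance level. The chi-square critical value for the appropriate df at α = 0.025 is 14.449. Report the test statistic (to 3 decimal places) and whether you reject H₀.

4.944; do not reject

Under H₀ each category has probability 1/7, so each expected count is 252/7 = 36.
cat           O        E   (O−E)²/E
symbol 1     34       36     0.1111
symbol 2     26       36     2.7778
symbol 3     36       36     0.0000
symbol 4     41       36     0.6944
symbol 5     42       36     1.0000
symbol 6     39       36     0.2500
symbol 7     34       36     0.1111
Sum = 4.944
df = 6. Since 4.944 < 14.449, we do not reject H₀.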